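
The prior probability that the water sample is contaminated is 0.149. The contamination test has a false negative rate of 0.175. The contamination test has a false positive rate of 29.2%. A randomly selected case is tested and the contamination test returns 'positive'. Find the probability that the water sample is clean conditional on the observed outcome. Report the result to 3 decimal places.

Let H be the event that the water sample is contaminated. P(H) = 0.149, so P(¬H) = 0.851. With E the 'positive' result, P(E|H) = 0.825 and P(E|¬H) = 0.292.
P(E) = 0.825·0.149 + 0.292·0.851 = 0.12292 + 0.24849 = 0.37142.
By Bayes' theorem, P(H|E) = 0.12292 / 0.37142 = 0.331. Hence P(¬H|E) = 1 − 0.331 = 0.669.

P(¬H | E) ≈ 0.669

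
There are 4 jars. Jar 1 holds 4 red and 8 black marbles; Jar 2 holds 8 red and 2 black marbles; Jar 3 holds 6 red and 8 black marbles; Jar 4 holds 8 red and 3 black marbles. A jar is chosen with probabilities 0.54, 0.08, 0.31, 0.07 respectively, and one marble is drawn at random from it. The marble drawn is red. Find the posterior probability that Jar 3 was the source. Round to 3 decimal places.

Tabulate prior·likelihood by source: [1] prior 0.54, lik 0.3333, product 0.1800; [2] prior 0.08, lik 0.8, product 0.06400; [3] prior 0.31, lik 0.4286, product 0.1329; [4] prior 0.07, lik 0.7273, product 0.05091.
Normalizing constant = 0.42777; the posterior for Jar 3 is its product over the sum, 0.1329/0.42777 = 0.311.

Posterior probability ≈ 0.311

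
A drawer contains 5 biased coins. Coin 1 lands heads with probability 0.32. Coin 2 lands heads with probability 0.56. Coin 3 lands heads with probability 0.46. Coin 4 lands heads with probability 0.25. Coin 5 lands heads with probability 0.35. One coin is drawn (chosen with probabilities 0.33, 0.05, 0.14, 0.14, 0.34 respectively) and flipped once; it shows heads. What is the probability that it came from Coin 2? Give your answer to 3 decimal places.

Posterior probability ≈ 0.080

Tabulate prior·likelihood by source: [1] prior 0.33, lik 0.32, product 0.1056; [2] prior 0.05, lik 0.56, product 0.02800; [3] prior 0.14, lik 0.46, product 0.06440; [4] prior 0.14, lik 0.25, product 0.03500; [5] prior 0.34, lik 0.35, product 0.1190.
Normalizing constant = 0.35200; the posterior for Coin 2 is its product over the sum, 0.02800/0.35200 = 0.080.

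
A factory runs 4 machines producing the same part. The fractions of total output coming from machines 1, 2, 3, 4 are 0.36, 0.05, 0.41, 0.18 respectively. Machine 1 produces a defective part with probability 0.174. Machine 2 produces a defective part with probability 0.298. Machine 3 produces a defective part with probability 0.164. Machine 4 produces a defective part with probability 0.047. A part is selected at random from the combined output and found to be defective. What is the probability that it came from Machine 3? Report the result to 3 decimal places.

Posterior probability ≈ 0.439

Tabulate prior·likelihood by source: [1] prior 0.36, lik 0.174, product 0.06264; [2] prior 0.05, lik 0.298, product 0.01490; [3] prior 0.41, lik 0.164, product 0.06724; [4] prior 0.18, lik 0.047, product 0.008460.
Normalizing constant = 0.15324; the posterior for Machine 3 is its product over the sum, 0.06724/0.15324 = 0.439.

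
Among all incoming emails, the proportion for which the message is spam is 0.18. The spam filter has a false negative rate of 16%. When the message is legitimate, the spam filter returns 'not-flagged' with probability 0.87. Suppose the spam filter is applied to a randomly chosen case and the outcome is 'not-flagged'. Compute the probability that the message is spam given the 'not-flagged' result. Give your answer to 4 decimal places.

P(H | E) ≈ 0.0388

Let H be the event that the message is spam. P(H) = 0.18, so P(¬H) = 0.82. With E the 'not-flagged' result, P(E|H) = 0.16 and P(E|¬H) = 0.87.
P(E) = 0.16·0.18 + 0.87·0.82 = 0.028800 + 0.71340 = 0.74220.
By Bayes' theorem, P(H|E) = 0.028800 / 0.74220 = 0.0388.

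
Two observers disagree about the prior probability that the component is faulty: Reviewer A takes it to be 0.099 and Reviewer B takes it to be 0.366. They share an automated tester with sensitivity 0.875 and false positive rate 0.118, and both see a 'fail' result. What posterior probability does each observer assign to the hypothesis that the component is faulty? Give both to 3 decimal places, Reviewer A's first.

Reviewer A: 0.449; Reviewer B: 0.811

P('+'|H) = 0.875, P('+'|¬H) = 0.118.
Reviewer A: numerator 0.875·0.099 = 0.086625; evidence = 0.086625+0.118·0.901 = 0.19294; posterior = 0.449.
Reviewer B: numerator 0.875·0.366 = 0.32025; evidence = 0.32025+0.118·0.634 = 0.39506; posterior = 0.811.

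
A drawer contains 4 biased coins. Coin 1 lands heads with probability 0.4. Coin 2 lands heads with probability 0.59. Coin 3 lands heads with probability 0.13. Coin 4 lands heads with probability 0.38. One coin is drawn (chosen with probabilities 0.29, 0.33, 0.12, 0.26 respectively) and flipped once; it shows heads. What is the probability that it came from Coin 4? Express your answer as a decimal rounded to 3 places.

P(heads|C1) = 0.4; P(heads|C2) = 0.59; P(heads|C3) = 0.13; P(heads|C4) = 0.38.
Prior × likelihood for each source: 0.29·0.4=0.1160, 0.33·0.59=0.1947, 0.12·0.13=0.01560, 0.26·0.38=0.09880. Summing gives P(heads) = 0.42510.
P(Coin 4 | heads) = 0.09880 / 0.42510 = 0.232.

Posterior probability ≈ 0.232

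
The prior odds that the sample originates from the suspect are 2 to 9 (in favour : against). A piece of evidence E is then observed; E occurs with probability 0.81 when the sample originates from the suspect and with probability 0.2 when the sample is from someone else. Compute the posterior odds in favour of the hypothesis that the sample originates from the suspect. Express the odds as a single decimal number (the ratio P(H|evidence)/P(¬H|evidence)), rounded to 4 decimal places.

Prior odds = 2/9 = 0.22222.
Likelihood ratio for E = 0.81/0.2 = 4.0500.
Posterior odds = prior odds × LR = 0.90000.

Posterior odds ≈ 0.9000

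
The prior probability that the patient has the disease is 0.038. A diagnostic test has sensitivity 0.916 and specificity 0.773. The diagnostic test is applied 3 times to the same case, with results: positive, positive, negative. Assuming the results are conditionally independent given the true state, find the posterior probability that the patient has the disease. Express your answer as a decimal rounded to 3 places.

Posterior P(H) ≈ 0.065

With H the event that the patient has the disease, the joint likelihood of the observed sequence is P(data|H) = 0.916·0.916·0.084 = 0.070481 and P(data|¬H) = 0.227·0.227·0.773 = 0.039832.
Bayes: P(H|data) = 0.038·0.070481 / (0.038·0.070481 + 0.962·0.039832) = 0.0026783/0.040997 = 0.0653.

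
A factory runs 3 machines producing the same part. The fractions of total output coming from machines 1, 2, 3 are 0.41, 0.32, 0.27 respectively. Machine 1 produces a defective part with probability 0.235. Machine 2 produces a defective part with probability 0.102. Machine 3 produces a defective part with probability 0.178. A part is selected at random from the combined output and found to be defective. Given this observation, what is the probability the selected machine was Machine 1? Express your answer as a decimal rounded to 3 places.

Posterior probability ≈ 0.544

P(defective|M1) = 0.235; P(defective|M2) = 0.102; P(defective|M3) = 0.178.
Prior × likelihood for each source: 0.41·0.235=0.09635, 0.32·0.102=0.03264, 0.27·0.178=0.04806. Summing gives P(defective) = 0.17705.
P(Machine 1 | defective) = 0.09635 / 0.17705 = 0.544.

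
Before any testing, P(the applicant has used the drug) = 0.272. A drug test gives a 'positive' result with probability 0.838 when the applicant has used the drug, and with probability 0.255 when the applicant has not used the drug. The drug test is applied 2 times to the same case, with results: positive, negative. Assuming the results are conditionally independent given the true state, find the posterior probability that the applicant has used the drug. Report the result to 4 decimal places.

With H the event that the applicant has used the drug, the joint likelihood of the observed sequence is P(data|H) = 0.838·0.162 = 0.13576 and P(data|¬H) = 0.255·0.745 = 0.18998.
Bayes: P(H|data) = 0.272·0.13576 / (0.272·0.13576 + 0.728·0.18998) = 0.036926/0.17523 = 0.2107.

Posterior P(H) ≈ 0.2107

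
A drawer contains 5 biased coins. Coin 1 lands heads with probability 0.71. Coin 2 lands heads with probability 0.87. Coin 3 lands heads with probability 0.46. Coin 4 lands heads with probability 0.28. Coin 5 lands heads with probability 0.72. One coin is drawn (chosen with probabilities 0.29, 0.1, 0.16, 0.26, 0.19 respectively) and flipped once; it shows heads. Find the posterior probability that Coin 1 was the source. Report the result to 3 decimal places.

P(heads|C1) = 0.71; P(heads|C2) = 0.87; P(heads|C3) = 0.46; P(heads|C4) = 0.28; P(heads|C5) = 0.72.
Prior × likelihood for each source: 0.29·0.71=0.2059, 0.1·0.87=0.08700, 0.16·0.46=0.07360, 0.26·0.28=0.07280, 0.19·0.72=0.1368. Summing gives P(heads) = 0.57610.
P(Coin 1 | heads) = 0.2059 / 0.57610 = 0.357.

Posterior probability ≈ 0.357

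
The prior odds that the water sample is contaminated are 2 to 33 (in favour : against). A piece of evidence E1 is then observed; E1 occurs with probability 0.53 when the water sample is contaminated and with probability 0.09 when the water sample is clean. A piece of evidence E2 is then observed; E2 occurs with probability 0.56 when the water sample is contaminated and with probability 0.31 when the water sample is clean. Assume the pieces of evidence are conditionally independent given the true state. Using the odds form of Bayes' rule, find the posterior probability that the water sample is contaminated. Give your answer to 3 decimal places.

Posterior probability ≈ 0.392

Prior odds = 2/33 = 0.060606. In log-odds, ln(0.060606) = -2.8034.
Add log likelihood ratios: ln(5.8889) + ln(1.8065) = 2.3644.
Posterior log-odds = -0.43893, so posterior odds = exp(-0.43893) = 0.64473. Converting, P(H|E) = 0.64473/1.6447 = 0.392.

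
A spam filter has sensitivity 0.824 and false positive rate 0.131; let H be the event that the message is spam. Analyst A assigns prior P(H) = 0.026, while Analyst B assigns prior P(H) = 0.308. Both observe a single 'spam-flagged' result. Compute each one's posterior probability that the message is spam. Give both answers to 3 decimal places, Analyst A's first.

Analyst A: 0.144; Analyst B: 0.737

P('+'|H) = 0.824, P('+'|¬H) = 0.131.
Analyst A: numerator 0.824·0.026 = 0.021424; evidence = 0.021424+0.131·0.974 = 0.14902; posterior = 0.144.
Analyst B: numerator 0.824·0.308 = 0.25379; evidence = 0.25379+0.131·0.692 = 0.34444; posterior = 0.737.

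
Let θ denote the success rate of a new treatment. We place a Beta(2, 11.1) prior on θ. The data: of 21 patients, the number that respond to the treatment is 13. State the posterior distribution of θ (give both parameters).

Posterior: Beta(15, 19.1)

The binomial likelihood is conjugate to the Beta prior: with 13 successes and 8 failures, the posterior is Beta(2+13, 11.1+8) = Beta(15, 19.1).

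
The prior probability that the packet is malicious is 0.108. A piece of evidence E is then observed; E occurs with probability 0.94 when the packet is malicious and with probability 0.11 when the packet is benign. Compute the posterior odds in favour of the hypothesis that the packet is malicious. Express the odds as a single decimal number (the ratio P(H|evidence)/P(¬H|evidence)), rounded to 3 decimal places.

Posterior odds ≈ 1.035

Prior odds = 0.108/(1−0.108) = 0.12108. In log-odds, ln(0.12108) = -2.1113.
Add log likelihood ratio: ln(8.5455) = 2.1454.
Posterior log-odds = 0.034065, so posterior odds = exp(0.034065) = 1.0347.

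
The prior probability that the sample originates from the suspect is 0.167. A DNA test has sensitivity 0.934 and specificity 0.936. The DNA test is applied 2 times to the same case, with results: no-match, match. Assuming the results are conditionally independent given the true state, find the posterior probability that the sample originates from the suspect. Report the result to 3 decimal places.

Posterior P(H) ≈ 0.171

With H the event that the sample originates from the suspect, the joint likelihood of the observed sequence is P(data|H) = 0.066·0.934 = 0.061644 and P(data|¬H) = 0.936·0.064 = 0.059904.
Bayes: P(H|data) = 0.167·0.061644 / (0.167·0.061644 + 0.833·0.059904) = 0.010295/0.060195 = 0.1710.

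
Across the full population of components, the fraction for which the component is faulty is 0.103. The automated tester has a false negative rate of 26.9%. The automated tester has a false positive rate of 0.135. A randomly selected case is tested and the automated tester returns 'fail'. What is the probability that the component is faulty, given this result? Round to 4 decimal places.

P(H | E) ≈ 0.3834

Write H for 'the component is faulty'. Prior odds H:¬H = 0.103/0.897 = 0.11483. For the 'fail' outcome, the likelihood ratio is 0.731/0.135 = 5.4148.
Posterior odds = 0.11483 × 5.4148 = 0.62177, so P(H|E) = 0.62177/(1+0.62177) = 0.3834.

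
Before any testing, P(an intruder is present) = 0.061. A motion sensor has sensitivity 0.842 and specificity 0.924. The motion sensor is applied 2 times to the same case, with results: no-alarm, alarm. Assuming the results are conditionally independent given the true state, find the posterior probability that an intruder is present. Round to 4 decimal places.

With H the event that an intruder is present, the joint likelihood of the observed sequence is P(data|H) = 0.158·0.842 = 0.13304 and P(data|¬H) = 0.924·0.076 = 0.070224.
Bayes: P(H|data) = 0.061·0.13304 / (0.061·0.13304 + 0.939·0.070224) = 0.0081152/0.074056 = 0.1096.

Posterior P(H) ≈ 0.1096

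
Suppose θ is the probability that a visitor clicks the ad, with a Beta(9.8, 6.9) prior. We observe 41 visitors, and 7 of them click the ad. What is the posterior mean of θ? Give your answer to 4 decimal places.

Observing 7 successes and 34 failures updates Beta(9.8, 6.9) by adding the success and failure counts to the two shape parameters: α = 9.8+7 = 16.8, β = 6.9+34 = 40.9.
E[θ | data] = 16.8/(16.8+40.9) = 0.2912.

Posterior mean ≈ 0.2912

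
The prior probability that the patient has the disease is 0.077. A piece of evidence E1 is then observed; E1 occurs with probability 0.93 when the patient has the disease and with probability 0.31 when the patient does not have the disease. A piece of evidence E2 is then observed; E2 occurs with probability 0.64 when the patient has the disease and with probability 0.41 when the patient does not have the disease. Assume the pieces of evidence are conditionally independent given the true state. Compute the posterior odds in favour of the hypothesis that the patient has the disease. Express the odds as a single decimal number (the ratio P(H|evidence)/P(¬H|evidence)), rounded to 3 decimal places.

Prior odds = 0.077/(1−0.077) = 0.083424.
Likelihood ratio for E1 = 0.93/0.31 = 3.0000.
Likelihood ratio for E2 = 0.64/0.41 = 1.5610.
Posterior odds = prior odds × LR₁ × LR₂ = 0.39067.

Posterior odds ≈ 0.391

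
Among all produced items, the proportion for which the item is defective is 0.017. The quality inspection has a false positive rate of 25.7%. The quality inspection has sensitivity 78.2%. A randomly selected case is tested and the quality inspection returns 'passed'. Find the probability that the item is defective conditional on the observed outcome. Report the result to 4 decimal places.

Let H be the event that the item is defective. P(H) = 0.017, so P(¬H) = 0.983. With E the 'passed' result, P(E|H) = 0.218 and P(E|¬H) = 0.743.
P(E) = 0.218·0.017 + 0.743·0.983 = 0.0037060 + 0.73037 = 0.73407.
By Bayes' theorem, P(H|E) = 0.0037060 / 0.73407 = 0.0050.

P(H | E) ≈ 0.0050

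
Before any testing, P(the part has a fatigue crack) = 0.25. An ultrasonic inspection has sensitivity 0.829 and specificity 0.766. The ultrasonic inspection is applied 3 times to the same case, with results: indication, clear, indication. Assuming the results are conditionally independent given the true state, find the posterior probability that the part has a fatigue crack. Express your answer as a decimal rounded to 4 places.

Posterior P(H) ≈ 0.4829

Let H be the event that the part has a fatigue crack; start with P(H) = 0.25. P('indication'|H) = 0.829, P('indication'|¬H) = 0.234.
Update on result 1 ('indication'): P(H) ← 0.829·0.2500 / (0.829·0.2500 + 0.234·0.7500) = 0.20725/0.38275 = 0.5415.
Update on result 2 ('clear'): P(H) ← 0.171·0.5415 / (0.171·0.5415 + 0.766·0.4585) = 0.092592/0.44382 = 0.2086.
Update on result 3 ('indication'): P(H) ← 0.829·0.2086 / (0.829·0.2086 + 0.234·0.7914) = 0.17295/0.35813 = 0.4829.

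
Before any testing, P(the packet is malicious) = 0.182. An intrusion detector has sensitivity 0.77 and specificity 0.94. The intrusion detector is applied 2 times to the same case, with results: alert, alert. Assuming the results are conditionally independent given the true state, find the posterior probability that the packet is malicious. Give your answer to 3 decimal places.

Posterior P(H) ≈ 0.973

Let H be the event that the packet is malicious; start with P(H) = 0.182. P('alert'|H) = 0.77, P('alert'|¬H) = 0.06.
Update on result 1 ('alert'): P(H) ← 0.77·0.1820 / (0.77·0.1820 + 0.06·0.8180) = 0.14014/0.18922 = 0.7406.
Update on result 2 ('alert'): P(H) ← 0.77·0.7406 / (0.77·0.7406 + 0.06·0.2594) = 0.57028/0.58584 = 0.9734.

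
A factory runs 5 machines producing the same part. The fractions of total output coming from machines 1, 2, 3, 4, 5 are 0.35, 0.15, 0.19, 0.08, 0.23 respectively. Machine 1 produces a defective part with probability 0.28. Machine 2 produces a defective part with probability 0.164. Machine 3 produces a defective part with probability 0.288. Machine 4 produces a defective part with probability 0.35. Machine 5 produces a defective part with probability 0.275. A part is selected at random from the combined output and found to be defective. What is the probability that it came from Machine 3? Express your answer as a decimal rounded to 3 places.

Posterior probability ≈ 0.204

Tabulate prior·likelihood by source: [1] prior 0.35, lik 0.28, product 0.09800; [2] prior 0.15, lik 0.164, product 0.02460; [3] prior 0.19, lik 0.288, product 0.05472; [4] prior 0.08, lik 0.35, product 0.02800; [5] prior 0.23, lik 0.275, product 0.06325.
Normalizing constant = 0.26857; the posterior for Machine 3 is its product over the sum, 0.05472/0.26857 = 0.204.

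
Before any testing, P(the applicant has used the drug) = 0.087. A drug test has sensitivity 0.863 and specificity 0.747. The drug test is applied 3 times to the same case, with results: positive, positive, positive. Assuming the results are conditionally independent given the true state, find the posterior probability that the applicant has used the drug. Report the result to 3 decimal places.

Posterior P(H) ≈ 0.791

Let H be the event that the applicant has used the drug; start with P(H) = 0.087. P('positive'|H) = 0.863, P('positive'|¬H) = 0.253.
Update on result 1 ('positive'): P(H) ← 0.863·0.0870 / (0.863·0.0870 + 0.253·0.9130) = 0.075081/0.30607 = 0.2453.
Update on result 2 ('positive'): P(H) ← 0.863·0.2453 / (0.863·0.2453 + 0.253·0.7547) = 0.21170/0.40264 = 0.5258.
Update on result 3 ('positive'): P(H) ← 0.863·0.5258 / (0.863·0.5258 + 0.253·0.4742) = 0.45375/0.57373 = 0.7909.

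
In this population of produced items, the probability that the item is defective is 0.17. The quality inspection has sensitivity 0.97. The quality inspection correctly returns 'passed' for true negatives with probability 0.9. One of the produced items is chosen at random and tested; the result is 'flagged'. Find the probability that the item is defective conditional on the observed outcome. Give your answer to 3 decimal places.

Write H for 'the item is defective'. Prior odds H:¬H = 0.17/0.83 = 0.20482. For the 'flagged' outcome, the likelihood ratio is 0.97/0.1 = 9.7000.
Posterior odds = 0.20482 × 9.7000 = 1.9867, so P(H|E) = 1.9867/(1+1.9867) = 0.665.

P(H | E) ≈ 0.665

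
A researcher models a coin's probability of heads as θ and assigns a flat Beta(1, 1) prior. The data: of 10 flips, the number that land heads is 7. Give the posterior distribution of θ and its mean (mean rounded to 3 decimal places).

Posterior: Beta(8, 4); mean ≈ 0.667

The binomial likelihood is conjugate to the Beta prior: with 7 successes and 3 failures, the posterior is Beta(1+7, 1+3) = Beta(8, 4).
Posterior mean = α/(α+β) = 8/12 = 0.667.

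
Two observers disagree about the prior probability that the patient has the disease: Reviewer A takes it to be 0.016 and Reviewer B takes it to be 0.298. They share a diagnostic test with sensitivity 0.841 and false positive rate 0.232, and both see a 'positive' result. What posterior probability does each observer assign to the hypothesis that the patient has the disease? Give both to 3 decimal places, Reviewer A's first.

Reviewer A: 0.056; Reviewer B: 0.606

P('+'|H) = 0.841, P('+'|¬H) = 0.232.
Reviewer A: numerator 0.841·0.016 = 0.013456; evidence = 0.013456+0.232·0.984 = 0.24174; posterior = 0.056.
Reviewer B: numerator 0.841·0.298 = 0.25062; evidence = 0.25062+0.232·0.702 = 0.41348; posterior = 0.606.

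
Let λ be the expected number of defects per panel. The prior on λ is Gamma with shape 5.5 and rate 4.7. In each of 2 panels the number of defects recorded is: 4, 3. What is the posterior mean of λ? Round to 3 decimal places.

The Poisson likelihood adds the total count to the shape and the number of exposure periods to the rate. Here ∑xᵢ = 7 and n = 2, so shape 5.5→12.5 and rate 4.7→6.7.
E[λ | data] = 12.5/6.7 = 1.866.

Posterior mean ≈ 1.866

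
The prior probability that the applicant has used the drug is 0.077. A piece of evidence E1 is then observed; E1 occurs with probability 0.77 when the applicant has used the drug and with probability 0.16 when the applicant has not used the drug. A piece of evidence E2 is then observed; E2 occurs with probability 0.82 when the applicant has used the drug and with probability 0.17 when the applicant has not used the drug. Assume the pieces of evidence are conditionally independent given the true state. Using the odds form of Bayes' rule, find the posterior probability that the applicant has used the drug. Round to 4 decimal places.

Posterior probability ≈ 0.6595

Prior odds = 0.077/(1−0.077) = 0.083424. In log-odds, ln(0.083424) = -2.4838.
Add log likelihood ratios: ln(4.8125) + ln(4.8235) = 3.1447.
Posterior log-odds = 0.66090, so posterior odds = exp(0.66090) = 1.9365. Converting, P(H|E) = 1.9365/2.9365 = 0.6595.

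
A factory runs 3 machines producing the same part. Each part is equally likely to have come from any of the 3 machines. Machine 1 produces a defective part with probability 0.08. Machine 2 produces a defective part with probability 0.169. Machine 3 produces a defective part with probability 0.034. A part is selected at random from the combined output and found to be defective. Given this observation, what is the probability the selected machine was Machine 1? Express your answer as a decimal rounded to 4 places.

Posterior probability ≈ 0.2827

Tabulate prior·likelihood by source: [1] prior 0.333333, lik 0.08, product 0.02667; [2] prior 0.333333, lik 0.169, product 0.05633; [3] prior 0.333333, lik 0.034, product 0.01133.
Normalizing constant = 0.094333; the posterior for Machine 1 is its product over the sum, 0.02667/0.094333 = 0.2827.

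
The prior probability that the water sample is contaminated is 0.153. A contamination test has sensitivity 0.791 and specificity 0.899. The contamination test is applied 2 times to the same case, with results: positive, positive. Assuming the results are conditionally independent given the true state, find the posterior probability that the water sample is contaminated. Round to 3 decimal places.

Posterior P(H) ≈ 0.917

Let H be the event that the water sample is contaminated; start with P(H) = 0.153. P('positive'|H) = 0.791, P('positive'|¬H) = 0.101.
Update on result 1 ('positive'): P(H) ← 0.791·0.1530 / (0.791·0.1530 + 0.101·0.8470) = 0.12102/0.20657 = 0.5859.
Update on result 2 ('positive'): P(H) ← 0.791·0.5859 / (0.791·0.5859 + 0.101·0.4141) = 0.46342/0.50525 = 0.9172.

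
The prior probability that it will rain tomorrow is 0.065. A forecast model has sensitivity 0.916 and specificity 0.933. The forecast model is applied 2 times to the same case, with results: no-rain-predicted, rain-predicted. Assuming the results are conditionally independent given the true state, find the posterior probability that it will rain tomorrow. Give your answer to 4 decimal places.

Let H be the event that it will rain tomorrow; start with P(H) = 0.065. P('rain-predicted'|H) = 0.916, P('rain-predicted'|¬H) = 0.067.
Update on result 1 ('no-rain-predicted'): P(H) ← 0.084·0.0650 / (0.084·0.0650 + 0.933·0.9350) = 0.0054600/0.87782 = 0.0062.
Update on result 2 ('rain-predicted'): P(H) ← 0.916·0.0062 / (0.916·0.0062 + 0.067·0.9938) = 0.0056975/0.072281 = 0.0788.

Posterior P(H) ≈ 0.0788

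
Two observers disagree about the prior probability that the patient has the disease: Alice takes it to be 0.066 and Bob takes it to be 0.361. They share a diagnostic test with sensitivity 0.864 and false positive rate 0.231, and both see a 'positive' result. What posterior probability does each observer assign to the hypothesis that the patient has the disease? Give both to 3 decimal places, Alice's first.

The likelihood ratio for a 'positive' result is 0.864/0.231 = 3.7403.
Alice: prior odds 0.066/0.934 = 0.070664; posterior odds 0.26430; posterior probability 0.209.
Bob: prior odds 0.361/0.639 = 0.56495; posterior odds 2.1130; posterior probability 0.679.

Alice: 0.209; Bob: 0.679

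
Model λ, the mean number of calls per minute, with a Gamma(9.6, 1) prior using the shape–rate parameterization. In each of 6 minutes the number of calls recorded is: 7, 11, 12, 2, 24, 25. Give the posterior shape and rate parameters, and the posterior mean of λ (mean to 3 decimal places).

Posterior: Gamma(shape=90.6, rate=7); mean ≈ 12.943

Total count ∑xᵢ = 81 over n = 6 minutes.
Gamma is conjugate to the Poisson likelihood: posterior is Gamma(shape = 9.6+81 = 90.6, rate = 1+6 = 7).
Posterior mean = shape/rate = 90.6/7 = 12.943.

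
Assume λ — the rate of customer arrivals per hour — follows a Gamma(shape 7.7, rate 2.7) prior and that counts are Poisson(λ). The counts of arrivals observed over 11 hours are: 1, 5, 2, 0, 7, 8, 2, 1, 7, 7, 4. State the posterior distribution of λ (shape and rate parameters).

The Poisson likelihood adds the total count to the shape and the number of exposure periods to the rate. Here ∑xᵢ = 44 and n = 11, so shape 7.7→51.7 and rate 2.7→13.7.

Posterior: Gamma(shape=51.7, rate=13.7)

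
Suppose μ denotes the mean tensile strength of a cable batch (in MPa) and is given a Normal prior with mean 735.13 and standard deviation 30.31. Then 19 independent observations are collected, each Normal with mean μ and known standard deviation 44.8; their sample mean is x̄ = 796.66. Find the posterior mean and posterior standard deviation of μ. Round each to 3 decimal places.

Prior precision 1/τ₀² = 1/30.31² = 0.00108850; data precision n/σ² = 19/44.8² = 0.00946668.
Posterior precision = 0.00108850 + 0.00946668 = 0.0105552, giving posterior SD = 1/√0.0105552 = 9.733.
Posterior mean = (0.00108850·735.13 + 0.00946668·796.66) / 0.0105552 = 790.315.

Posterior mean ≈ 790.315; posterior SD ≈ 9.733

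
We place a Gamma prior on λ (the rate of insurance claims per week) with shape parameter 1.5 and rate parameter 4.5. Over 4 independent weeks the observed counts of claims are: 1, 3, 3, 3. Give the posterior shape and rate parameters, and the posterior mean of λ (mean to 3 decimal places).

Posterior: Gamma(shape=11.5, rate=8.5); mean ≈ 1.353

The Poisson likelihood adds the total count to the shape and the number of exposure periods to the rate. Here ∑xᵢ = 10 and n = 4, so shape 1.5→11.5 and rate 4.5→8.5.
Posterior mean = shape/rate = 11.5/8.5 = 1.353.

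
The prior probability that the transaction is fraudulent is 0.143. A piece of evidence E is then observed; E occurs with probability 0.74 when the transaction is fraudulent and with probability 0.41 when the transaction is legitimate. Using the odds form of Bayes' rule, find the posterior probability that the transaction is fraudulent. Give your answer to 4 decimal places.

Prior odds = 0.143/(1−0.143) = 0.16686.
Likelihood ratio for E = 0.74/0.41 = 1.8049.
Posterior odds = prior odds × LR = 0.30116.
Posterior probability = odds/(1+odds) = 0.30116/1.3012 = 0.2315.

Posterior probability ≈ 0.2315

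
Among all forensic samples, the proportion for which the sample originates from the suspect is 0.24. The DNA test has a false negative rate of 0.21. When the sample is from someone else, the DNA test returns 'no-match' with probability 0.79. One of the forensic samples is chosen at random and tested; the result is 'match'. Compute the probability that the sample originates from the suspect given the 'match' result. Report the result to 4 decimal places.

Write H for 'the sample originates from the suspect'. Prior odds H:¬H = 0.24/0.76 = 0.31579. For the 'match' outcome, the likelihood ratio is 0.79/0.21 = 3.7619.
Posterior odds = 0.31579 × 3.7619 = 1.1880, so P(H|E) = 1.1880/(1+1.1880) = 0.5430.

P(H | E) ≈ 0.5430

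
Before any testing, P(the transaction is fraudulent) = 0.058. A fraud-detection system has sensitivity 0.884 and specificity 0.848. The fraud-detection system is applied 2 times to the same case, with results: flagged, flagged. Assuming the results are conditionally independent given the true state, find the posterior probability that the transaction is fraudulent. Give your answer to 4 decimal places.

With H the event that the transaction is fraudulent, the joint likelihood of the observed sequence is P(data|H) = 0.884·0.884 = 0.78146 and P(data|¬H) = 0.152·0.152 = 0.023104.
Bayes: P(H|data) = 0.058·0.78146 / (0.058·0.78146 + 0.942·0.023104) = 0.045324/0.067088 = 0.6756.

Posterior P(H) ≈ 0.6756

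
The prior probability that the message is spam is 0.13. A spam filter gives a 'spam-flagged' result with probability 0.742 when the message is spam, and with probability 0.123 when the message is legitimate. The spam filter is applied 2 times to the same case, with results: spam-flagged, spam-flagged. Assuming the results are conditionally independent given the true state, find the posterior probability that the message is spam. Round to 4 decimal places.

Posterior P(H) ≈ 0.8447

With H the event that the message is spam, the joint likelihood of the observed sequence is P(data|H) = 0.742·0.742 = 0.55056 and P(data|¬H) = 0.123·0.123 = 0.015129.
Bayes: P(H|data) = 0.13·0.55056 / (0.13·0.55056 + 0.87·0.015129) = 0.071573/0.084736 = 0.8447.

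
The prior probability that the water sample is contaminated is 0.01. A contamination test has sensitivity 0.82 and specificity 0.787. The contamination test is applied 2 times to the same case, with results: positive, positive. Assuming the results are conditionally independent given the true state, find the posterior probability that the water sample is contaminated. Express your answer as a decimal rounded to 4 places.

With H the event that the water sample is contaminated, the joint likelihood of the observed sequence is P(data|H) = 0.82·0.82 = 0.67240 and P(data|¬H) = 0.213·0.213 = 0.045369.
Bayes: P(H|data) = 0.01·0.67240 / (0.01·0.67240 + 0.99·0.045369) = 0.0067240/0.051639 = 0.1302.

Posterior P(H) ≈ 0.1302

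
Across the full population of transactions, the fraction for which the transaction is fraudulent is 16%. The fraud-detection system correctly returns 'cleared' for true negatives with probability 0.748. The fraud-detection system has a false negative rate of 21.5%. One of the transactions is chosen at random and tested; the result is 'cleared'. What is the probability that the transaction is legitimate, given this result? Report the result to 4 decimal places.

Let H be the event that the transaction is fraudulent. P(H) = 0.16, so P(¬H) = 0.84. With E the 'cleared' result, P(E|H) = 0.215 and P(E|¬H) = 0.748.
P(E) = 0.215·0.16 + 0.748·0.84 = 0.034400 + 0.62832 = 0.66272.
By Bayes' theorem, P(H|E) = 0.034400 / 0.66272 = 0.0519. Hence P(¬H|E) = 1 − 0.0519 = 0.9481.

P(¬H | E) ≈ 0.9481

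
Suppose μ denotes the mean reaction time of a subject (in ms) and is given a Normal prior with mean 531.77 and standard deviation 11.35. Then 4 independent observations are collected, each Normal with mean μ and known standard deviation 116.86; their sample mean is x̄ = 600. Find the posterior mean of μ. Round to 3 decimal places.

Prior precision 1/τ₀² = 1/11.35² = 0.00776262; data precision n/σ² = 4/116.86² = 0.00029291.
Posterior precision = 0.00776262 + 0.00029291 = 0.00805553.
Posterior mean = (0.00776262·531.77 + 0.00029291·600) / 0.00805553 = 534.251.

Posterior mean ≈ 534.251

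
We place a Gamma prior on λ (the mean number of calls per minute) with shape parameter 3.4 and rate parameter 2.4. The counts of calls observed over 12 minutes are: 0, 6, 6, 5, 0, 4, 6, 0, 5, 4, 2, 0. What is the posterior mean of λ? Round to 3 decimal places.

Total count ∑xᵢ = 38 over n = 12 minutes.
Gamma is conjugate to the Poisson likelihood: posterior is Gamma(shape = 3.4+38 = 41.4, rate = 2.4+12 = 14.4).
Posterior mean = shape/rate = 41.4/14.4 = 2.875.

Posterior mean ≈ 2.875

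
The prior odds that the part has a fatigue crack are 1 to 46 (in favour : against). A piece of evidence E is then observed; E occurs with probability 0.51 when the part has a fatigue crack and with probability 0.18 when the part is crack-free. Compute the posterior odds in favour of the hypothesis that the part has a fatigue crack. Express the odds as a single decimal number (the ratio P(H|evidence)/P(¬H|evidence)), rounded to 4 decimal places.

Posterior odds ≈ 0.0616

Prior odds = 1/46 = 0.021739. In log-odds, ln(0.021739) = -3.8286.
Add log likelihood ratio: ln(2.8333) = 1.0415.
Posterior log-odds = -2.7872, so posterior odds = exp(-2.7872) = 0.061594.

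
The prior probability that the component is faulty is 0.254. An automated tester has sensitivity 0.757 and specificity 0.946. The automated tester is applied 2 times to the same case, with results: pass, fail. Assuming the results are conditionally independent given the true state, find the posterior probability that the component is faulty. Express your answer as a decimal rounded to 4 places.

Let H be the event that the component is faulty; start with P(H) = 0.254. P('fail'|H) = 0.757, P('fail'|¬H) = 0.054.
Update on result 1 ('pass'): P(H) ← 0.243·0.2540 / (0.243·0.2540 + 0.946·0.7460) = 0.061722/0.76744 = 0.0804.
Update on result 2 ('fail'): P(H) ← 0.757·0.0804 / (0.757·0.0804 + 0.054·0.9196) = 0.060883/0.11054 = 0.5508.

Posterior P(H) ≈ 0.5508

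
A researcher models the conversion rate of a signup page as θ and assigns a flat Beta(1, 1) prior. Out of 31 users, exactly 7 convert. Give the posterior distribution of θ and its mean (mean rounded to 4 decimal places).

Posterior: Beta(8, 25); mean ≈ 0.2424

The binomial likelihood is conjugate to the Beta prior: with 7 successes and 24 failures, the posterior is Beta(1+7, 1+24) = Beta(8, 25).
Posterior mean = α/(α+β) = 8/33 = 0.2424.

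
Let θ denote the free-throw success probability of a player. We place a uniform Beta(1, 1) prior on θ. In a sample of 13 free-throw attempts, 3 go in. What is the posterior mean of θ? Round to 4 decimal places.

Posterior mean ≈ 0.2667

Observing 3 successes and 10 failures updates Beta(1, 1) by adding the success and failure counts to the two shape parameters: α = 1+3 = 4, β = 1+10 = 11.
E[θ | data] = 4/(4+11) = 0.2667.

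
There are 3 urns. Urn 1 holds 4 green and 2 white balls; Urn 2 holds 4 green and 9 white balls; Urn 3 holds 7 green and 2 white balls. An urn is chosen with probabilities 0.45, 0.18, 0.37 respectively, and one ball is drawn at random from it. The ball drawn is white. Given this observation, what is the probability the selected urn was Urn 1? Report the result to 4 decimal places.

Posterior probability ≈ 0.4204

P(white|Urn 1) = 0.3333; P(white|Urn 2) = 0.6923; P(white|Urn 3) = 0.2222.
Prior × likelihood for each source: 0.45·0.3333=0.1500, 0.18·0.6923=0.1246, 0.37·0.2222=0.08222. Summing gives P(white) = 0.35684.
P(Urn 1 | white) = 0.1500 / 0.35684 = 0.4204.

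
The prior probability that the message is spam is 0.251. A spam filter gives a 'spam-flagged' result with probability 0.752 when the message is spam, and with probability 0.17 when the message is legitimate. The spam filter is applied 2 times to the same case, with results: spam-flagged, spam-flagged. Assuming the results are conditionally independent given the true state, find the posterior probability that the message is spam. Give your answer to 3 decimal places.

With H the event that the message is spam, the joint likelihood of the observed sequence is P(data|H) = 0.752·0.752 = 0.56550 and P(data|¬H) = 0.17·0.17 = 0.028900.
Bayes: P(H|data) = 0.251·0.56550 / (0.251·0.56550 + 0.749·0.028900) = 0.14194/0.16359 = 0.8677.

Posterior P(H) ≈ 0.868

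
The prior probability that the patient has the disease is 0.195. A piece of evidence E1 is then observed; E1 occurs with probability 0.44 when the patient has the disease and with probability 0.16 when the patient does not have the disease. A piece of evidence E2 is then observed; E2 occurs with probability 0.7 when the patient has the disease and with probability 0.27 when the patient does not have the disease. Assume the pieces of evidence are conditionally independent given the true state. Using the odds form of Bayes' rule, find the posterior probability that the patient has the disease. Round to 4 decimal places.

Prior odds = 0.195/(1−0.195) = 0.24224. In log-odds, ln(0.24224) = -1.4178.
Add log likelihood ratios: ln(2.7500) + ln(2.5926) = 1.9643.
Posterior log-odds = 0.54642, so posterior odds = exp(0.54642) = 1.7271. Converting, P(H|E) = 1.7271/2.7271 = 0.6333.

Posterior probability ≈ 0.6333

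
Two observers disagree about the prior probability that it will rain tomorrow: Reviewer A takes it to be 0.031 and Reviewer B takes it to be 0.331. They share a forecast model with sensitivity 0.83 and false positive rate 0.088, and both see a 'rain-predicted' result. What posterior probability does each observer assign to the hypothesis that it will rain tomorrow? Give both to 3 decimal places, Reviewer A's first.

The likelihood ratio for a 'rain-predicted' result is 0.83/0.088 = 9.4318.
Reviewer A: prior odds 0.031/0.969 = 0.031992; posterior odds 0.30174; posterior probability 0.232.
Reviewer B: prior odds 0.331/0.669 = 0.49477; posterior odds 4.6666; posterior probability 0.824.

Reviewer A: 0.232; Reviewer B: 0.824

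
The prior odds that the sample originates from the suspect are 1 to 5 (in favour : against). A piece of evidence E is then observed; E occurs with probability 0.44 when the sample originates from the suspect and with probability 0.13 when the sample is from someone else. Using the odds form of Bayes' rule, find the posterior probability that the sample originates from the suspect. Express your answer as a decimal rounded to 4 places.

Posterior probability ≈ 0.4037

Prior odds = 1/5 = 0.20000.
Likelihood ratio for E = 0.44/0.13 = 3.3846.
Posterior odds = prior odds × LR = 0.67692.
Posterior probability = odds/(1+odds) = 0.67692/1.6769 = 0.4037.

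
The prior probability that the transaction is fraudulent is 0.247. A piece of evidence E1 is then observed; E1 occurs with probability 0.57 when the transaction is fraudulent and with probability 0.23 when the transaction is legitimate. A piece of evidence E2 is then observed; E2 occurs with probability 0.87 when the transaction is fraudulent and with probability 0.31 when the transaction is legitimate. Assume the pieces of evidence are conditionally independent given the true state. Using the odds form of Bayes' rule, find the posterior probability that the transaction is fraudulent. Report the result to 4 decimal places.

Posterior probability ≈ 0.6953

Prior odds = 0.247/(1−0.247) = 0.32802.
Likelihood ratio for E1 = 0.57/0.23 = 2.4783.
Likelihood ratio for E2 = 0.87/0.31 = 2.8065.
Posterior odds = prior odds × LR₁ × LR₂ = 2.2814.
Posterior probability = odds/(1+odds) = 2.2814/3.2814 = 0.6953.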